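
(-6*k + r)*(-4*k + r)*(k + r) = 24*k^3 + 14*k^2*r - 9*k*r^2 + r^3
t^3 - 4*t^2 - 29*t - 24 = (t - 8)*(t + 1)*(t + 3)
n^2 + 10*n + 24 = (n + 4)*(n + 6)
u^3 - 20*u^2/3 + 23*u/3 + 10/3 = (u - 5)*(u - 2)*(u + 1/3)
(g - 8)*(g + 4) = g^2 - 4*g - 32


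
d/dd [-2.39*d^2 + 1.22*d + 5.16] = 1.22 - 4.78*d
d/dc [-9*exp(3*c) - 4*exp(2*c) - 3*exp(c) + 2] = (-27*exp(2*c) - 8*exp(c) - 3)*exp(c)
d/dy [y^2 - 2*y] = 2*y - 2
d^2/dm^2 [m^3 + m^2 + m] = 6*m + 2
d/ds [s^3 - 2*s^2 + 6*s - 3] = 3*s^2 - 4*s + 6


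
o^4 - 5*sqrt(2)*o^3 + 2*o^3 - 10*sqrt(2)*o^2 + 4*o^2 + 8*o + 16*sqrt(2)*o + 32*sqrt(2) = (o + 2)*(o - 4*sqrt(2))*(o - 2*sqrt(2))*(o + sqrt(2))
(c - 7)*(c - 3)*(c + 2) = c^3 - 8*c^2 + c + 42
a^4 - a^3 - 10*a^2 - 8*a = a*(a - 4)*(a + 1)*(a + 2)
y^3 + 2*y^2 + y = y*(y + 1)^2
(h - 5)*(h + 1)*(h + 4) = h^3 - 21*h - 20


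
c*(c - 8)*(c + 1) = c^3 - 7*c^2 - 8*c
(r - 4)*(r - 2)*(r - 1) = r^3 - 7*r^2 + 14*r - 8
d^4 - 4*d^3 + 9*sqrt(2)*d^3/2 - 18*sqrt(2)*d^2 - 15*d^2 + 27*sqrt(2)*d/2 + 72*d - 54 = (d - 3)*(d - 1)*(d - 3*sqrt(2)/2)*(d + 6*sqrt(2))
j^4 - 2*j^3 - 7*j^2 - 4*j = j*(j - 4)*(-I*j - I)*(I*j + I)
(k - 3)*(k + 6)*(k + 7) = k^3 + 10*k^2 + 3*k - 126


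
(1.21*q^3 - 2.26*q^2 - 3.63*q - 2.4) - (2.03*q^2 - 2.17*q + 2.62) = 1.21*q^3 - 4.29*q^2 - 1.46*q - 5.02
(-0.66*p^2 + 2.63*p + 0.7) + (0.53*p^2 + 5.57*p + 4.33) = -0.13*p^2 + 8.2*p + 5.03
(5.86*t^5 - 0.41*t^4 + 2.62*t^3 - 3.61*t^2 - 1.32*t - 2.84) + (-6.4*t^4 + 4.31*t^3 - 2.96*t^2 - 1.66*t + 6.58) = 5.86*t^5 - 6.81*t^4 + 6.93*t^3 - 6.57*t^2 - 2.98*t + 3.74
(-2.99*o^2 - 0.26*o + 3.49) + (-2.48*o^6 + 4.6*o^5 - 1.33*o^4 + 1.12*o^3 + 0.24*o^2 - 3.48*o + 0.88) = -2.48*o^6 + 4.6*o^5 - 1.33*o^4 + 1.12*o^3 - 2.75*o^2 - 3.74*o + 4.37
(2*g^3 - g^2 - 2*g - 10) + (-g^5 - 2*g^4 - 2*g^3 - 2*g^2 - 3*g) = -g^5 - 2*g^4 - 3*g^2 - 5*g - 10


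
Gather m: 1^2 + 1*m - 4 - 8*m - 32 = -7*m - 35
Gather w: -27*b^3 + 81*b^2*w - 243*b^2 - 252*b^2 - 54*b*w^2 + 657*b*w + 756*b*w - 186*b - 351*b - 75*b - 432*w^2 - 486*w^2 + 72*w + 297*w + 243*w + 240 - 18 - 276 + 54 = -27*b^3 - 495*b^2 - 612*b + w^2*(-54*b - 918) + w*(81*b^2 + 1413*b + 612)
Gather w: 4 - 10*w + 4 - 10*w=8 - 20*w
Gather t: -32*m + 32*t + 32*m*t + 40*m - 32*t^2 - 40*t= 8*m - 32*t^2 + t*(32*m - 8)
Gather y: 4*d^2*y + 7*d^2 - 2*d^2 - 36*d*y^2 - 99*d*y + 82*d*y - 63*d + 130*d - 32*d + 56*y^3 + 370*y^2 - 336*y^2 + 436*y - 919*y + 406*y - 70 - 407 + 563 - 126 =5*d^2 + 35*d + 56*y^3 + y^2*(34 - 36*d) + y*(4*d^2 - 17*d - 77) - 40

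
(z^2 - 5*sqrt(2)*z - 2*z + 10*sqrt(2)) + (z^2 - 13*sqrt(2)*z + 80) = 2*z^2 - 18*sqrt(2)*z - 2*z + 10*sqrt(2) + 80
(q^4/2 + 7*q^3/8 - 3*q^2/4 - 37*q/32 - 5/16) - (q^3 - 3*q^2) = q^4/2 - q^3/8 + 9*q^2/4 - 37*q/32 - 5/16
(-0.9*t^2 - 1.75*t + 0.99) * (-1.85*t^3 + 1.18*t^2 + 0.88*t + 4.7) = 1.665*t^5 + 2.1755*t^4 - 4.6885*t^3 - 4.6018*t^2 - 7.3538*t + 4.653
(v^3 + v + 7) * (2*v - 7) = 2*v^4 - 7*v^3 + 2*v^2 + 7*v - 49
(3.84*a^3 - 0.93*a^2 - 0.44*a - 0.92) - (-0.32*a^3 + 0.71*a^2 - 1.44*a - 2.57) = 4.16*a^3 - 1.64*a^2 + 1.0*a + 1.65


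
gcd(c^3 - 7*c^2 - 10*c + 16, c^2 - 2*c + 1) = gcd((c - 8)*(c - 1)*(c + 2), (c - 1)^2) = c - 1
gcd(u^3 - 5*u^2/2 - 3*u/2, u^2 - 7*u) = u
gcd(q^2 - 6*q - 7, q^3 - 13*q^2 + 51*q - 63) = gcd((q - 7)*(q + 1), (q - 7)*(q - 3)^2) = q - 7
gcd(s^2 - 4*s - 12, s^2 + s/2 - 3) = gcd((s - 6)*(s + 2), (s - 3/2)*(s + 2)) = s + 2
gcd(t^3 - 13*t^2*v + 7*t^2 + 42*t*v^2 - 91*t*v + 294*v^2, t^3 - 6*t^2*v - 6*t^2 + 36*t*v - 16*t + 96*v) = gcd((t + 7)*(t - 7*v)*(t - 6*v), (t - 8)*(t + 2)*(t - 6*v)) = t - 6*v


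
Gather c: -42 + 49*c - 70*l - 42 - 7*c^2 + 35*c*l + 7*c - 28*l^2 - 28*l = -7*c^2 + c*(35*l + 56) - 28*l^2 - 98*l - 84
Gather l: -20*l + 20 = 20 - 20*l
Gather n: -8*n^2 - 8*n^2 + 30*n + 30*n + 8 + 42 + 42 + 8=-16*n^2 + 60*n + 100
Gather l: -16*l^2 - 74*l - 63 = -16*l^2 - 74*l - 63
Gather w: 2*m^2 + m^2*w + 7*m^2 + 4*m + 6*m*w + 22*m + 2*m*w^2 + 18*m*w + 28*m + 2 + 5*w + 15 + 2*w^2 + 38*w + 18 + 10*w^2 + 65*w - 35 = 9*m^2 + 54*m + w^2*(2*m + 12) + w*(m^2 + 24*m + 108)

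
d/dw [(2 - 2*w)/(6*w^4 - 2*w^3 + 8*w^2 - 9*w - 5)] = 4*(9*w^4 - 14*w^3 + 7*w^2 - 8*w + 7)/(36*w^8 - 24*w^7 + 100*w^6 - 140*w^5 + 40*w^4 - 124*w^3 + w^2 + 90*w + 25)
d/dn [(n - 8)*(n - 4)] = 2*n - 12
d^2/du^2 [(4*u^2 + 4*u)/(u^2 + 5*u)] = -32/(u^3 + 15*u^2 + 75*u + 125)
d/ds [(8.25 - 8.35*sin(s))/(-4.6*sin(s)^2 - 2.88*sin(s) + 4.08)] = (-38.41*sin(s)^2 + 75.9*sin(s) - 10.308)*cos(s)/(21.16*sin(s)^4 + 26.496*sin(s)^3 - 29.2416*sin(s)^2 - 23.5008*sin(s) + 16.6464)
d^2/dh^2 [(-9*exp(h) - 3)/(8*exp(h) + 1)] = (15 - 120*exp(h))*exp(h)/(512*exp(3*h) + 192*exp(2*h) + 24*exp(h) + 1)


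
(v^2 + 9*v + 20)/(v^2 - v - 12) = (v^2 + 9*v + 20)/(v^2 - v - 12)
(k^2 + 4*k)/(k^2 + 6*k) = (k + 4)/(k + 6)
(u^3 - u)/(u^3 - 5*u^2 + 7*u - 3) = u*(u + 1)/(u^2 - 4*u + 3)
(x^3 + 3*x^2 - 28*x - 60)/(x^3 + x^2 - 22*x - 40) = (x + 6)/(x + 4)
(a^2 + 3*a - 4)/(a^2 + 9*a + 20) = (a - 1)/(a + 5)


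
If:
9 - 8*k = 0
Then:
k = 9/8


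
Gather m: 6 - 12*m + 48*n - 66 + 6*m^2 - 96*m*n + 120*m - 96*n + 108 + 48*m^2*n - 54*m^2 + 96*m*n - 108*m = m^2*(48*n - 48) - 48*n + 48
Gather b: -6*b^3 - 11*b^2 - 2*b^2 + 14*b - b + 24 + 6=-6*b^3 - 13*b^2 + 13*b + 30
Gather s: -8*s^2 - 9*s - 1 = -8*s^2 - 9*s - 1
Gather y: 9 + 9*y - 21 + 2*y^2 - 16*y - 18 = 2*y^2 - 7*y - 30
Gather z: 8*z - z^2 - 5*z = -z^2 + 3*z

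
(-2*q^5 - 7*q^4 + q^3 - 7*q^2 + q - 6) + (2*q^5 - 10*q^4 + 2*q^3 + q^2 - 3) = -17*q^4 + 3*q^3 - 6*q^2 + q - 9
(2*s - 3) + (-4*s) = -2*s - 3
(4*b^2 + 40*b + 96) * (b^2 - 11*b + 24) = 4*b^4 - 4*b^3 - 248*b^2 - 96*b + 2304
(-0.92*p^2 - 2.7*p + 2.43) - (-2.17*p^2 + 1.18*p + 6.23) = 1.25*p^2 - 3.88*p - 3.8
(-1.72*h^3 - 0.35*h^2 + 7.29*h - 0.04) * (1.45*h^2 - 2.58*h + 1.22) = -2.494*h^5 + 3.9301*h^4 + 9.3751*h^3 - 19.2932*h^2 + 8.997*h - 0.0488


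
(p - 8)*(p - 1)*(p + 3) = p^3 - 6*p^2 - 19*p + 24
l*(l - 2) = l^2 - 2*l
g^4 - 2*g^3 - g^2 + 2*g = g*(g - 2)*(g - 1)*(g + 1)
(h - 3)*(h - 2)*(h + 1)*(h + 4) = h^4 - 15*h^2 + 10*h + 24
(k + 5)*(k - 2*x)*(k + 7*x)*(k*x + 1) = k^4*x + 5*k^3*x^2 + 5*k^3*x + k^3 - 14*k^2*x^3 + 25*k^2*x^2 + 5*k^2*x + 5*k^2 - 70*k*x^3 - 14*k*x^2 + 25*k*x - 70*x^2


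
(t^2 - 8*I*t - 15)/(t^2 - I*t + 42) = (t^2 - 8*I*t - 15)/(t^2 - I*t + 42)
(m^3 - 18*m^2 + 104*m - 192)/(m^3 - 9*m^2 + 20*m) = (m^2 - 14*m + 48)/(m*(m - 5))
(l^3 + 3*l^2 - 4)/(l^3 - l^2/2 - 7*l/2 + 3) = 2*(l + 2)/(2*l - 3)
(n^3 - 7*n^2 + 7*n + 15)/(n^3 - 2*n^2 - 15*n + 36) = (n^2 - 4*n - 5)/(n^2 + n - 12)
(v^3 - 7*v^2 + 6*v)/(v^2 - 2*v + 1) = v*(v - 6)/(v - 1)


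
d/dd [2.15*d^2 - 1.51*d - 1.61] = 4.3*d - 1.51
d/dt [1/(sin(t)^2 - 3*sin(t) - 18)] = (3 - 2*sin(t))*cos(t)/((sin(t) - 6)^2*(sin(t) + 3)^2)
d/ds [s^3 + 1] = 3*s^2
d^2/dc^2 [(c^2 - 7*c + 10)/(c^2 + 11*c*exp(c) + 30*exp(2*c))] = (-(2*(2*c - 7)*(11*c*exp(c) + 2*c + 60*exp(2*c) + 11*exp(c)) + (c^2 - 7*c + 10)*(11*c*exp(c) + 120*exp(2*c) + 22*exp(c) + 2))*(c^2 + 11*c*exp(c) + 30*exp(2*c)) + 2*(c^2 - 7*c + 10)*(11*c*exp(c) + 2*c + 60*exp(2*c) + 11*exp(c))^2 + 2*(c^2 + 11*c*exp(c) + 30*exp(2*c))^2)/(c^2 + 11*c*exp(c) + 30*exp(2*c))^3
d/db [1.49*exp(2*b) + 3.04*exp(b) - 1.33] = (2.98*exp(b) + 3.04)*exp(b)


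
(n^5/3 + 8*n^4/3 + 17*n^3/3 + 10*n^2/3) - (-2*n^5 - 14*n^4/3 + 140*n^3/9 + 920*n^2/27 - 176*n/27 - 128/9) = 7*n^5/3 + 22*n^4/3 - 89*n^3/9 - 830*n^2/27 + 176*n/27 + 128/9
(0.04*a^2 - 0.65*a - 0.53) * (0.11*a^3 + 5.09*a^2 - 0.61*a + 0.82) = 0.0044*a^5 + 0.1321*a^4 - 3.3912*a^3 - 2.2684*a^2 - 0.2097*a - 0.4346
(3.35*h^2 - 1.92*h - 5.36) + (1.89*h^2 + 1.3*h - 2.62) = 5.24*h^2 - 0.62*h - 7.98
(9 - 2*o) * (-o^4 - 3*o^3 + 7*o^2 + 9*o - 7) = 2*o^5 - 3*o^4 - 41*o^3 + 45*o^2 + 95*o - 63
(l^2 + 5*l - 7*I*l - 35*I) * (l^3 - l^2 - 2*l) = l^5 + 4*l^4 - 7*I*l^4 - 7*l^3 - 28*I*l^3 - 10*l^2 + 49*I*l^2 + 70*I*l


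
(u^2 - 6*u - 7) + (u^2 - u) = 2*u^2 - 7*u - 7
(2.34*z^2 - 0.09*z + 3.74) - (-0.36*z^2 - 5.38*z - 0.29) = 2.7*z^2 + 5.29*z + 4.03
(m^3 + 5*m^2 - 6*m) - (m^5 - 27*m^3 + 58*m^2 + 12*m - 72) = -m^5 + 28*m^3 - 53*m^2 - 18*m + 72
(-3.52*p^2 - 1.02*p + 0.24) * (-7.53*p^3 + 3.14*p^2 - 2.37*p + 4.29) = 26.5056*p^5 - 3.3722*p^4 + 3.3324*p^3 - 11.9298*p^2 - 4.9446*p + 1.0296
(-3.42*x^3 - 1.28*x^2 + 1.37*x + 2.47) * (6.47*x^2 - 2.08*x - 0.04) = -22.1274*x^5 - 1.168*x^4 + 11.6631*x^3 + 13.1825*x^2 - 5.1924*x - 0.0988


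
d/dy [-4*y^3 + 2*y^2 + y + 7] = -12*y^2 + 4*y + 1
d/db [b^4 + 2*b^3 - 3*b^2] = 2*b*(2*b^2 + 3*b - 3)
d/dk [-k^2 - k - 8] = -2*k - 1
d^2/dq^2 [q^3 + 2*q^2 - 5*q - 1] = 6*q + 4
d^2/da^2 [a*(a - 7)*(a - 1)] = 6*a - 16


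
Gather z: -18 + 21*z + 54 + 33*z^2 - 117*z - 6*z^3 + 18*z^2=-6*z^3 + 51*z^2 - 96*z + 36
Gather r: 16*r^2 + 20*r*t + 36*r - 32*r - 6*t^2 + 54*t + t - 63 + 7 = 16*r^2 + r*(20*t + 4) - 6*t^2 + 55*t - 56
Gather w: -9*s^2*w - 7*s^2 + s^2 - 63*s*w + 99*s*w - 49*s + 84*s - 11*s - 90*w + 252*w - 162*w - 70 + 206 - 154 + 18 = -6*s^2 + 24*s + w*(-9*s^2 + 36*s)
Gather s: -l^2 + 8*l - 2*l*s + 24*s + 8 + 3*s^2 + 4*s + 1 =-l^2 + 8*l + 3*s^2 + s*(28 - 2*l) + 9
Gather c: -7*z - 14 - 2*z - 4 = -9*z - 18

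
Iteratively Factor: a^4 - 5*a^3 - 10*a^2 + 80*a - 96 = (a - 4)*(a^3 - a^2 - 14*a + 24) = (a - 4)*(a - 3)*(a^2 + 2*a - 8) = (a - 4)*(a - 3)*(a - 2)*(a + 4)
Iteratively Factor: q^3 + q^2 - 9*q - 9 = (q + 1)*(q^2 - 9) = (q - 3)*(q + 1)*(q + 3)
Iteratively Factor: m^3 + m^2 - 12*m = (m + 4)*(m^2 - 3*m) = (m - 3)*(m + 4)*(m)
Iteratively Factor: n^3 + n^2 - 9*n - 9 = (n + 1)*(n^2 - 9) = (n - 3)*(n + 1)*(n + 3)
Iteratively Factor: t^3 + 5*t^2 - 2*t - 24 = (t + 4)*(t^2 + t - 6) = (t + 3)*(t + 4)*(t - 2)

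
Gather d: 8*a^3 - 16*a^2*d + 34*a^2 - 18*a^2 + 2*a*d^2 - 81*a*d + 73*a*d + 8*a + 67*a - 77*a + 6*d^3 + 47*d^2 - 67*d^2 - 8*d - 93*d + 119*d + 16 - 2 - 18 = 8*a^3 + 16*a^2 - 2*a + 6*d^3 + d^2*(2*a - 20) + d*(-16*a^2 - 8*a + 18) - 4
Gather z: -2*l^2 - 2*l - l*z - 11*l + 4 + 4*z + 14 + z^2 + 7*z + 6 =-2*l^2 - 13*l + z^2 + z*(11 - l) + 24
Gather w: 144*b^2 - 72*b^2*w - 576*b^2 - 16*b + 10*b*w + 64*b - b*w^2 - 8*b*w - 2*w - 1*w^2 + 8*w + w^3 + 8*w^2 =-432*b^2 + 48*b + w^3 + w^2*(7 - b) + w*(-72*b^2 + 2*b + 6)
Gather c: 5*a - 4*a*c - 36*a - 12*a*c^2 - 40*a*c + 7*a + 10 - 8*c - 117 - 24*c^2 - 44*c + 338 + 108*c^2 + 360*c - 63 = -24*a + c^2*(84 - 12*a) + c*(308 - 44*a) + 168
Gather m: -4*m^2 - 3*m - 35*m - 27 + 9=-4*m^2 - 38*m - 18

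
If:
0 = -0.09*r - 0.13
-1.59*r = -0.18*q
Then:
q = -12.76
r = -1.44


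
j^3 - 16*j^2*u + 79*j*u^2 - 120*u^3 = (j - 8*u)*(j - 5*u)*(j - 3*u)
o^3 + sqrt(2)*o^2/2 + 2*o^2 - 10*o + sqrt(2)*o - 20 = (o + 2)*(o - 2*sqrt(2))*(o + 5*sqrt(2)/2)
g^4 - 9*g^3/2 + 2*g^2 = g^2*(g - 4)*(g - 1/2)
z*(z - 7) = z^2 - 7*z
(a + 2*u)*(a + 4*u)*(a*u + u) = a^3*u + 6*a^2*u^2 + a^2*u + 8*a*u^3 + 6*a*u^2 + 8*u^3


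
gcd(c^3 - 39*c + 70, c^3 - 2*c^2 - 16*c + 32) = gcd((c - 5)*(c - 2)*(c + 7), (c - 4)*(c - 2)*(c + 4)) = c - 2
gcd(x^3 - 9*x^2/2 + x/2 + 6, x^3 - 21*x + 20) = x - 4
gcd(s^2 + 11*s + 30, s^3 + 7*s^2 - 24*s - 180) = s + 6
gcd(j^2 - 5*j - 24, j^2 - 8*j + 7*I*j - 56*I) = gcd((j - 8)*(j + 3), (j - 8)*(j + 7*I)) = j - 8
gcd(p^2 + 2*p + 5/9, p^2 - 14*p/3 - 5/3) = p + 1/3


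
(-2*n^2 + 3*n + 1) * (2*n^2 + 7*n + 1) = -4*n^4 - 8*n^3 + 21*n^2 + 10*n + 1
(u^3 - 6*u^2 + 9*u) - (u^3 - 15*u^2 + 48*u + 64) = 9*u^2 - 39*u - 64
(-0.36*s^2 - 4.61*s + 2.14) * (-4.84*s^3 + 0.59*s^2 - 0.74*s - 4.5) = 1.7424*s^5 + 22.1*s^4 - 12.8111*s^3 + 6.294*s^2 + 19.1614*s - 9.63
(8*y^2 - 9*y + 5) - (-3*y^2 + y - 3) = 11*y^2 - 10*y + 8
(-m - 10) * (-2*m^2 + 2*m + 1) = 2*m^3 + 18*m^2 - 21*m - 10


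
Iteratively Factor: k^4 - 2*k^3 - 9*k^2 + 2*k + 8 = (k + 1)*(k^3 - 3*k^2 - 6*k + 8) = (k - 1)*(k + 1)*(k^2 - 2*k - 8) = (k - 1)*(k + 1)*(k + 2)*(k - 4)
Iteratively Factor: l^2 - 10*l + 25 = (l - 5)*(l - 5)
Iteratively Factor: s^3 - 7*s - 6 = (s + 2)*(s^2 - 2*s - 3) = (s + 1)*(s + 2)*(s - 3)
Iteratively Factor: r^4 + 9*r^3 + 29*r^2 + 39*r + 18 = (r + 3)*(r^3 + 6*r^2 + 11*r + 6) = (r + 2)*(r + 3)*(r^2 + 4*r + 3) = (r + 1)*(r + 2)*(r + 3)*(r + 3)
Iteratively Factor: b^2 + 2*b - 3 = (b - 1)*(b + 3)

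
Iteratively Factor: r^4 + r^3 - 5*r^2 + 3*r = (r - 1)*(r^3 + 2*r^2 - 3*r) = (r - 1)^2*(r^2 + 3*r) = (r - 1)^2*(r + 3)*(r)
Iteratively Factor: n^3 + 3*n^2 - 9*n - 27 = (n - 3)*(n^2 + 6*n + 9) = (n - 3)*(n + 3)*(n + 3)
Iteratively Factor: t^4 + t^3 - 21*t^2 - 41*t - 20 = (t + 1)*(t^3 - 21*t - 20) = (t + 1)*(t + 4)*(t^2 - 4*t - 5) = (t - 5)*(t + 1)*(t + 4)*(t + 1)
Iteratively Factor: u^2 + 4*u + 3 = (u + 3)*(u + 1)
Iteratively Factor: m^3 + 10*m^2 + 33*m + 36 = (m + 3)*(m^2 + 7*m + 12) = (m + 3)^2*(m + 4)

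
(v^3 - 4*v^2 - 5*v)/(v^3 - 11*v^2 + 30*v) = (v + 1)/(v - 6)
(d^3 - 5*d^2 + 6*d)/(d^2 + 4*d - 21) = d*(d - 2)/(d + 7)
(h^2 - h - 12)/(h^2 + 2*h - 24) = (h + 3)/(h + 6)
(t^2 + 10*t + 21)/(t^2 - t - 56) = (t + 3)/(t - 8)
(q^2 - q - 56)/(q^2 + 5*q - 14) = (q - 8)/(q - 2)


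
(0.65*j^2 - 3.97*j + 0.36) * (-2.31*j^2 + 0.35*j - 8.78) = -1.5015*j^4 + 9.3982*j^3 - 7.9281*j^2 + 34.9826*j - 3.1608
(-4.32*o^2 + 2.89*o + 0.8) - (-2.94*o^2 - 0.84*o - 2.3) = -1.38*o^2 + 3.73*o + 3.1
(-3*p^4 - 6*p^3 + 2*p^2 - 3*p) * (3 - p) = 3*p^5 - 3*p^4 - 20*p^3 + 9*p^2 - 9*p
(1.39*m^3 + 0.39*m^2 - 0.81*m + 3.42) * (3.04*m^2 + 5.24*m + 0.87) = 4.2256*m^5 + 8.4692*m^4 + 0.7905*m^3 + 6.4917*m^2 + 17.2161*m + 2.9754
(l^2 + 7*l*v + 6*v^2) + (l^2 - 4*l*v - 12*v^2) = 2*l^2 + 3*l*v - 6*v^2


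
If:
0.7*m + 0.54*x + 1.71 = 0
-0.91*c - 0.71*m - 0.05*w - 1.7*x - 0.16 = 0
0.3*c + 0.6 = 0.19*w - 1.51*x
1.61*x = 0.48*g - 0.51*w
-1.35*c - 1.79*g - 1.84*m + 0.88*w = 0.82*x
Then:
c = 1.96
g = 2.69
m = -2.18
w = 3.59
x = -0.34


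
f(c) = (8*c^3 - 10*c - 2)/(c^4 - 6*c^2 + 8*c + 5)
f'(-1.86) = -3.45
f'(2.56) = -0.53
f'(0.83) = 0.85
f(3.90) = 2.46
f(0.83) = -0.72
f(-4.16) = -3.20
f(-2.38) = 5.40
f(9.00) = 0.93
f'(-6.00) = -0.39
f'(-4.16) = -1.98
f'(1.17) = 2.85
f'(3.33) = -0.97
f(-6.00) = -1.61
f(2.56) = 3.66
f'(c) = (24*c^2 - 10)/(c^4 - 6*c^2 + 8*c + 5) + (-4*c^3 + 12*c - 8)*(8*c^3 - 10*c - 2)/(c^4 - 6*c^2 + 8*c + 5)^2 = 2*((12*c^2 - 5)*(c^4 - 6*c^2 + 8*c + 5) + 4*(-4*c^3 + 5*c + 1)*(c^3 - 3*c + 2))/(c^4 - 6*c^2 + 8*c + 5)^2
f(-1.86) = 1.87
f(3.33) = 2.95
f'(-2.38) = -13.78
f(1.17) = -0.11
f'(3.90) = -0.75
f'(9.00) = -0.11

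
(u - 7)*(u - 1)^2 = u^3 - 9*u^2 + 15*u - 7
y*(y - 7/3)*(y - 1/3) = y^3 - 8*y^2/3 + 7*y/9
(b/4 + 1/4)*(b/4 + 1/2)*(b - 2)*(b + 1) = b^4/16 + b^3/8 - 3*b^2/16 - b/2 - 1/4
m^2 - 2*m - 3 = (m - 3)*(m + 1)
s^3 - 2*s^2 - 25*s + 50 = (s - 5)*(s - 2)*(s + 5)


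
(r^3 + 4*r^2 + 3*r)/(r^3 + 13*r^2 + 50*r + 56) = r*(r^2 + 4*r + 3)/(r^3 + 13*r^2 + 50*r + 56)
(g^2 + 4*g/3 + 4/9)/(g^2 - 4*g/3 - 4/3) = (g + 2/3)/(g - 2)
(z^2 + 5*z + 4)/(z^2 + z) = (z + 4)/z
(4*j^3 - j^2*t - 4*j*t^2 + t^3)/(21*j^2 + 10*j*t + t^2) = (4*j^3 - j^2*t - 4*j*t^2 + t^3)/(21*j^2 + 10*j*t + t^2)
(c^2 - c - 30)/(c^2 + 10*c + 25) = (c - 6)/(c + 5)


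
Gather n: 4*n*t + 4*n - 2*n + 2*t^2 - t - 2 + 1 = n*(4*t + 2) + 2*t^2 - t - 1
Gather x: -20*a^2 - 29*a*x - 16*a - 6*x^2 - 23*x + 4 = -20*a^2 - 16*a - 6*x^2 + x*(-29*a - 23) + 4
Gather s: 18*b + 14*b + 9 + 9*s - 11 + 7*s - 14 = 32*b + 16*s - 16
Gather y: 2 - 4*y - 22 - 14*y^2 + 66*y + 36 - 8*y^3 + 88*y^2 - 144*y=-8*y^3 + 74*y^2 - 82*y + 16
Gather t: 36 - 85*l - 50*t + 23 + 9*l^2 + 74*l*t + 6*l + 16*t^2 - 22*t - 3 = 9*l^2 - 79*l + 16*t^2 + t*(74*l - 72) + 56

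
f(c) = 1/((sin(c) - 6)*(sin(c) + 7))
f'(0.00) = 0.00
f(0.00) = -0.02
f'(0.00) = 0.00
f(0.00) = -0.02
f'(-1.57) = 0.00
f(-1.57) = -0.02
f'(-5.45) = -0.00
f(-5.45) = -0.02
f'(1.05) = -0.00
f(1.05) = -0.02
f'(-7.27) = 0.00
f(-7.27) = -0.02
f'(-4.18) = 0.00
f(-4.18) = -0.02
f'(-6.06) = -0.00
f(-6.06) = -0.02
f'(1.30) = -0.00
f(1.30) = -0.02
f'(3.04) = 0.00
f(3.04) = -0.02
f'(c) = -cos(c)/((sin(c) - 6)*(sin(c) + 7)^2) - cos(c)/((sin(c) - 6)^2*(sin(c) + 7)) = -(sin(2*c) + cos(c))/((sin(c) - 6)^2*(sin(c) + 7)^2)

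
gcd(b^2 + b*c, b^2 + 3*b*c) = b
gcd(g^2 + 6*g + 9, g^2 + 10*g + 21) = g + 3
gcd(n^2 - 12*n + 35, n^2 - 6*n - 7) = n - 7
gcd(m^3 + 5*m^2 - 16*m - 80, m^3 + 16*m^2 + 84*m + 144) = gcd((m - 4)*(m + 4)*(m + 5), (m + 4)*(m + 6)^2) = m + 4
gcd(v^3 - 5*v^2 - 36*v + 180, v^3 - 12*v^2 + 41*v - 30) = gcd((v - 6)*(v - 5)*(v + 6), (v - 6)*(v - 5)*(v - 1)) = v^2 - 11*v + 30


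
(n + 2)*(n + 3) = n^2 + 5*n + 6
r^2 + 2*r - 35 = (r - 5)*(r + 7)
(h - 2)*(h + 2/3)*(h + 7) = h^3 + 17*h^2/3 - 32*h/3 - 28/3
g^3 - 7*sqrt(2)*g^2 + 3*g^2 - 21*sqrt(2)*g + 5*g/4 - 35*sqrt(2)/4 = (g + 1/2)*(g + 5/2)*(g - 7*sqrt(2))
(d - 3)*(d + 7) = d^2 + 4*d - 21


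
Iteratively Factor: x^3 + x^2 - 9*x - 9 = (x + 3)*(x^2 - 2*x - 3) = (x - 3)*(x + 3)*(x + 1)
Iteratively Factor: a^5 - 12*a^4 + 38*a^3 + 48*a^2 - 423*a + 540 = (a - 5)*(a^4 - 7*a^3 + 3*a^2 + 63*a - 108) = (a - 5)*(a - 3)*(a^3 - 4*a^2 - 9*a + 36) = (a - 5)*(a - 4)*(a - 3)*(a^2 - 9) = (a - 5)*(a - 4)*(a - 3)^2*(a + 3)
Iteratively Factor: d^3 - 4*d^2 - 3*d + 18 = (d + 2)*(d^2 - 6*d + 9) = (d - 3)*(d + 2)*(d - 3)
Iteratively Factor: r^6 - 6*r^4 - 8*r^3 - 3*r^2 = (r)*(r^5 - 6*r^3 - 8*r^2 - 3*r) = r^2*(r^4 - 6*r^2 - 8*r - 3) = r^2*(r - 3)*(r^3 + 3*r^2 + 3*r + 1) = r^2*(r - 3)*(r + 1)*(r^2 + 2*r + 1) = r^2*(r - 3)*(r + 1)^2*(r + 1)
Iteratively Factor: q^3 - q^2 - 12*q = (q)*(q^2 - q - 12) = q*(q - 4)*(q + 3)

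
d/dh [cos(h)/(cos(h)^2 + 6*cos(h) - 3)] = (cos(h)^2 + 3)*sin(h)/(cos(h)^2 + 6*cos(h) - 3)^2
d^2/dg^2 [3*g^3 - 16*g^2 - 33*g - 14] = 18*g - 32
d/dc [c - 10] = 1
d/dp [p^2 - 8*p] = 2*p - 8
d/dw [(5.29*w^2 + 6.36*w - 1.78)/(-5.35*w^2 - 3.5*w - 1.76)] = (15.511*w^2 - 37.6668*w - 17.4236)/(28.6225*w^4 + 37.45*w^3 + 31.082*w^2 + 12.32*w + 3.0976)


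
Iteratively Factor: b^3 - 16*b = (b + 4)*(b^2 - 4*b) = b*(b + 4)*(b - 4)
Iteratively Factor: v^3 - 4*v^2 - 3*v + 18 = (v - 3)*(v^2 - v - 6) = (v - 3)*(v + 2)*(v - 3)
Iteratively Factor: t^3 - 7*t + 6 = (t + 3)*(t^2 - 3*t + 2) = (t - 2)*(t + 3)*(t - 1)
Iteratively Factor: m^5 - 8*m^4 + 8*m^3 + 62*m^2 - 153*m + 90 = (m - 3)*(m^4 - 5*m^3 - 7*m^2 + 41*m - 30) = (m - 3)*(m - 1)*(m^3 - 4*m^2 - 11*m + 30) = (m - 3)*(m - 1)*(m + 3)*(m^2 - 7*m + 10) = (m - 5)*(m - 3)*(m - 1)*(m + 3)*(m - 2)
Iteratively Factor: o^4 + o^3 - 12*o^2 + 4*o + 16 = (o + 1)*(o^3 - 12*o + 16) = (o + 1)*(o + 4)*(o^2 - 4*o + 4) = (o - 2)*(o + 1)*(o + 4)*(o - 2)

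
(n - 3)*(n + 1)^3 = n^4 - 6*n^2 - 8*n - 3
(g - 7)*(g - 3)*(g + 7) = g^3 - 3*g^2 - 49*g + 147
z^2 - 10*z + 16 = (z - 8)*(z - 2)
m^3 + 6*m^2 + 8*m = m*(m + 2)*(m + 4)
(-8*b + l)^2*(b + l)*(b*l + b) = 64*b^4*l + 64*b^4 + 48*b^3*l^2 + 48*b^3*l - 15*b^2*l^3 - 15*b^2*l^2 + b*l^4 + b*l^3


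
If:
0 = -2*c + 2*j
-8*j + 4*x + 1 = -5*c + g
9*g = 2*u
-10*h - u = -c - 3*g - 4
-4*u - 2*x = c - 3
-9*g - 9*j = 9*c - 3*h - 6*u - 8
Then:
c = 9265/14853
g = 1558/14853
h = 6634/14853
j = 9265/14853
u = 2337/4951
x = 3625/14853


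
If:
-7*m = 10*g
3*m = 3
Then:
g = -7/10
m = 1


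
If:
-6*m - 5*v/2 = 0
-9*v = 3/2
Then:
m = 5/72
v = -1/6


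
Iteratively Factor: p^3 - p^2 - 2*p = (p - 2)*(p^2 + p) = p*(p - 2)*(p + 1)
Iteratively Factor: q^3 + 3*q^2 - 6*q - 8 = (q + 1)*(q^2 + 2*q - 8) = (q + 1)*(q + 4)*(q - 2)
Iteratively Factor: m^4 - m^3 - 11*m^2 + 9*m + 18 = (m - 3)*(m^3 + 2*m^2 - 5*m - 6) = (m - 3)*(m + 1)*(m^2 + m - 6) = (m - 3)*(m - 2)*(m + 1)*(m + 3)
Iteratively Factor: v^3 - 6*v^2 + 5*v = (v)*(v^2 - 6*v + 5) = v*(v - 5)*(v - 1)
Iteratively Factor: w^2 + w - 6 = (w - 2)*(w + 3)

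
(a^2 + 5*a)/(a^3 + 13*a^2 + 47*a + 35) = a/(a^2 + 8*a + 7)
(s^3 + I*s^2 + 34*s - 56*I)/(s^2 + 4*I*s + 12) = (s^2 + 3*I*s + 28)/(s + 6*I)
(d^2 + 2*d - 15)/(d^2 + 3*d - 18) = (d + 5)/(d + 6)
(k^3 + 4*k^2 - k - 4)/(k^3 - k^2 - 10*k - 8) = (k^2 + 3*k - 4)/(k^2 - 2*k - 8)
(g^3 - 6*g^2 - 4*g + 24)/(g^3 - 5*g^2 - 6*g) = (g^2 - 4)/(g*(g + 1))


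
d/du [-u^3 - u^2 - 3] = u*(-3*u - 2)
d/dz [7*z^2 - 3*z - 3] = 14*z - 3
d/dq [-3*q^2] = -6*q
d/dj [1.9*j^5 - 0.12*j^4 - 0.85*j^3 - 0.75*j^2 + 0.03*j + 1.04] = 9.5*j^4 - 0.48*j^3 - 2.55*j^2 - 1.5*j + 0.03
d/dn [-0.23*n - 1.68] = -0.230000000000000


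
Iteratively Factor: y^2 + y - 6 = (y + 3)*(y - 2)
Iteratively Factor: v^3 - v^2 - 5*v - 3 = (v + 1)*(v^2 - 2*v - 3) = (v - 3)*(v + 1)*(v + 1)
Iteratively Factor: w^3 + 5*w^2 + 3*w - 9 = (w - 1)*(w^2 + 6*w + 9) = (w - 1)*(w + 3)*(w + 3)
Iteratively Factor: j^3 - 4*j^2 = (j)*(j^2 - 4*j) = j*(j - 4)*(j)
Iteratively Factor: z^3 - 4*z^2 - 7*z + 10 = (z - 5)*(z^2 + z - 2) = (z - 5)*(z + 2)*(z - 1)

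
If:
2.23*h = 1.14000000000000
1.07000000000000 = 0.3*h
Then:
No Solution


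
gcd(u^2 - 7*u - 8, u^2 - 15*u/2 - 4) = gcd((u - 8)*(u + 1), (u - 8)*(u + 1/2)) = u - 8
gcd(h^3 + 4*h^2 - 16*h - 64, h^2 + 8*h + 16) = h^2 + 8*h + 16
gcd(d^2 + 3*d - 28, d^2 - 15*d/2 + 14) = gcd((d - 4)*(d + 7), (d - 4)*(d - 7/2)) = d - 4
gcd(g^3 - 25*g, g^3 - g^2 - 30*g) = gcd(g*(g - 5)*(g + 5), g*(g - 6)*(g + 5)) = g^2 + 5*g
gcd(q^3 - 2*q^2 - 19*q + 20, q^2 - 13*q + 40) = q - 5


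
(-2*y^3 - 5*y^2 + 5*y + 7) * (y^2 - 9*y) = -2*y^5 + 13*y^4 + 50*y^3 - 38*y^2 - 63*y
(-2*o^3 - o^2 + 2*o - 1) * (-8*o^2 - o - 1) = 16*o^5 + 10*o^4 - 13*o^3 + 7*o^2 - o + 1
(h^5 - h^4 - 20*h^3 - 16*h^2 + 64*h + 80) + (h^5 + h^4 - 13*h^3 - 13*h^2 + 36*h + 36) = 2*h^5 - 33*h^3 - 29*h^2 + 100*h + 116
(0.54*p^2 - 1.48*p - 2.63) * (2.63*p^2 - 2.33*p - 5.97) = 1.4202*p^4 - 5.1506*p^3 - 6.6923*p^2 + 14.9635*p + 15.7011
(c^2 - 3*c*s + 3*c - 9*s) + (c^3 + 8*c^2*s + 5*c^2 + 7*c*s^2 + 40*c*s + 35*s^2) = c^3 + 8*c^2*s + 6*c^2 + 7*c*s^2 + 37*c*s + 3*c + 35*s^2 - 9*s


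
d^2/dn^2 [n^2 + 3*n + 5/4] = 2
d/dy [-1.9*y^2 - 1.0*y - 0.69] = -3.8*y - 1.0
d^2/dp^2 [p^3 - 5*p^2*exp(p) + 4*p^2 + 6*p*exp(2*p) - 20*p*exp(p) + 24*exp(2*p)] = -5*p^2*exp(p) + 24*p*exp(2*p) - 40*p*exp(p) + 6*p + 120*exp(2*p) - 50*exp(p) + 8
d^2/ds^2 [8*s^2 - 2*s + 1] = 16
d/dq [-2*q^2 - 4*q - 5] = -4*q - 4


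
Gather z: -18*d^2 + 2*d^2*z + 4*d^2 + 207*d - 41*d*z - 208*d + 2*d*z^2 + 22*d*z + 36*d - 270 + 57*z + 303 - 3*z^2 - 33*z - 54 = -14*d^2 + 35*d + z^2*(2*d - 3) + z*(2*d^2 - 19*d + 24) - 21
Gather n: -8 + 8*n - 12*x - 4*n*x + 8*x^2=n*(8 - 4*x) + 8*x^2 - 12*x - 8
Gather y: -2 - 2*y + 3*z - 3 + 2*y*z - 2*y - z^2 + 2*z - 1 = y*(2*z - 4) - z^2 + 5*z - 6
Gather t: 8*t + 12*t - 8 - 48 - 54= 20*t - 110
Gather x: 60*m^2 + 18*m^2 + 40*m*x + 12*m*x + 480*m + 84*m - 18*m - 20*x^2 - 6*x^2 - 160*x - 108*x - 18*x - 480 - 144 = 78*m^2 + 546*m - 26*x^2 + x*(52*m - 286) - 624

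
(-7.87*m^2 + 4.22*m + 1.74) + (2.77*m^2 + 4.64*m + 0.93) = -5.1*m^2 + 8.86*m + 2.67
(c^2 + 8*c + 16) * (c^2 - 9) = c^4 + 8*c^3 + 7*c^2 - 72*c - 144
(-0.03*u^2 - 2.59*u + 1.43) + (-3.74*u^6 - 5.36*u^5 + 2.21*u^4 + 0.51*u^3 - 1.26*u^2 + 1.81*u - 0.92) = -3.74*u^6 - 5.36*u^5 + 2.21*u^4 + 0.51*u^3 - 1.29*u^2 - 0.78*u + 0.51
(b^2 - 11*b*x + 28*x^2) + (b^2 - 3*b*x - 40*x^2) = 2*b^2 - 14*b*x - 12*x^2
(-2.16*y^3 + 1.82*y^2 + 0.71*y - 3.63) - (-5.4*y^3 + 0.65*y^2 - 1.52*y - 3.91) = 3.24*y^3 + 1.17*y^2 + 2.23*y + 0.28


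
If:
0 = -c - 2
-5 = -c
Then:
No Solution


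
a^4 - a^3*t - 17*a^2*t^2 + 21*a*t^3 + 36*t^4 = (a - 3*t)^2*(a + t)*(a + 4*t)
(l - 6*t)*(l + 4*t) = l^2 - 2*l*t - 24*t^2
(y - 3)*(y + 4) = y^2 + y - 12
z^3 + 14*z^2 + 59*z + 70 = (z + 2)*(z + 5)*(z + 7)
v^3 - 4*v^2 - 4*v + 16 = (v - 4)*(v - 2)*(v + 2)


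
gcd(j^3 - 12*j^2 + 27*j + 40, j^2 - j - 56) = j - 8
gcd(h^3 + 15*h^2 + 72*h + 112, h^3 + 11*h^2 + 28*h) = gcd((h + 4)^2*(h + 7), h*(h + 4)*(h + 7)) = h^2 + 11*h + 28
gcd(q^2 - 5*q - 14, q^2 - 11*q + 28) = q - 7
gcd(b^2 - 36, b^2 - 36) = b^2 - 36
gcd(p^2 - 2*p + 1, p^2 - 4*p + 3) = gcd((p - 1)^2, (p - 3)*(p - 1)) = p - 1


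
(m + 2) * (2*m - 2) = 2*m^2 + 2*m - 4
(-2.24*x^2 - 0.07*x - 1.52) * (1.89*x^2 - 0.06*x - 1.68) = -4.2336*x^4 + 0.00210000000000002*x^3 + 0.894600000000001*x^2 + 0.2088*x + 2.5536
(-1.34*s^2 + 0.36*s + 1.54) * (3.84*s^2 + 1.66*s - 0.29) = -5.1456*s^4 - 0.842*s^3 + 6.8998*s^2 + 2.452*s - 0.4466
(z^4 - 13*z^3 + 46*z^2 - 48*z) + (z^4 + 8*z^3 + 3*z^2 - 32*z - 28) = 2*z^4 - 5*z^3 + 49*z^2 - 80*z - 28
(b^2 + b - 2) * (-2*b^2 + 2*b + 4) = -2*b^4 + 10*b^2 - 8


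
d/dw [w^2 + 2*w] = 2*w + 2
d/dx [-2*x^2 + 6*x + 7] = 6 - 4*x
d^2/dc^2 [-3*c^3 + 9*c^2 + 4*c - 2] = 18 - 18*c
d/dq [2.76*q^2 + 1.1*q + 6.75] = 5.52*q + 1.1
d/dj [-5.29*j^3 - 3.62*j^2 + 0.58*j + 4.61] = -15.87*j^2 - 7.24*j + 0.58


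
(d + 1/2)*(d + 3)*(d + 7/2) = d^3 + 7*d^2 + 55*d/4 + 21/4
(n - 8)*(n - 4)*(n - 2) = n^3 - 14*n^2 + 56*n - 64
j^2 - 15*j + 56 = (j - 8)*(j - 7)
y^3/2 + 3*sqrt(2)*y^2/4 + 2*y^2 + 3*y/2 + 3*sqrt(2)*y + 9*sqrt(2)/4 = (y/2 + 1/2)*(y + 3)*(y + 3*sqrt(2)/2)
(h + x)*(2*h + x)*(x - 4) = 2*h^2*x - 8*h^2 + 3*h*x^2 - 12*h*x + x^3 - 4*x^2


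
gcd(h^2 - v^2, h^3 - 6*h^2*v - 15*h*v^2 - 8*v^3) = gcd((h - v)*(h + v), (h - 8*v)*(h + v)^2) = h + v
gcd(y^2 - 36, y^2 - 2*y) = 1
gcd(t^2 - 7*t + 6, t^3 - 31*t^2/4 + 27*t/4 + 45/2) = t - 6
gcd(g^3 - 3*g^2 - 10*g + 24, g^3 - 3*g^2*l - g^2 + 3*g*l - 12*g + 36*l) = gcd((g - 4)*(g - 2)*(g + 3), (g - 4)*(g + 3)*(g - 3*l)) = g^2 - g - 12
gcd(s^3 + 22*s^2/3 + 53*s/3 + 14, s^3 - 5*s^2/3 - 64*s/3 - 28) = s^2 + 13*s/3 + 14/3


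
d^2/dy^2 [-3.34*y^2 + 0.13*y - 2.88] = -6.68000000000000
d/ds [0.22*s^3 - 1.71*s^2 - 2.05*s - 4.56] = 0.66*s^2 - 3.42*s - 2.05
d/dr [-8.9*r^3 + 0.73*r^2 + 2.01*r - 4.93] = -26.7*r^2 + 1.46*r + 2.01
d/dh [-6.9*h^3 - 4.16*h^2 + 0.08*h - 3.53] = -20.7*h^2 - 8.32*h + 0.08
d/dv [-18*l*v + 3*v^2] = -18*l + 6*v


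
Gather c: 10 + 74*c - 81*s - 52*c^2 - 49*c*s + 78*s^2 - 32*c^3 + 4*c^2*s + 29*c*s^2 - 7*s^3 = -32*c^3 + c^2*(4*s - 52) + c*(29*s^2 - 49*s + 74) - 7*s^3 + 78*s^2 - 81*s + 10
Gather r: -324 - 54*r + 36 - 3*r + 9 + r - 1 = -56*r - 280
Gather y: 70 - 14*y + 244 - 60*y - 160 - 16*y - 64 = 90 - 90*y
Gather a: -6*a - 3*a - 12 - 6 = -9*a - 18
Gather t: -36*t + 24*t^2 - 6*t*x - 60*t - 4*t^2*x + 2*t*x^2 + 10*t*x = t^2*(24 - 4*x) + t*(2*x^2 + 4*x - 96)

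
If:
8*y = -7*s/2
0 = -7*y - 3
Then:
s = 48/49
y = -3/7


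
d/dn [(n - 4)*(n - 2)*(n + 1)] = 3*n^2 - 10*n + 2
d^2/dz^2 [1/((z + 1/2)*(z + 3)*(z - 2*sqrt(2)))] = 4*(4*(z + 3)^2*(z - 2*sqrt(2))^2 + 2*(z + 3)^2*(z - 2*sqrt(2))*(2*z + 1) + (z + 3)^2*(2*z + 1)^2 + 2*(z + 3)*(z - 2*sqrt(2))^2*(2*z + 1) + (z + 3)*(z - 2*sqrt(2))*(2*z + 1)^2 + (z - 2*sqrt(2))^2*(2*z + 1)^2)/((z + 3)^3*(z - 2*sqrt(2))^3*(2*z + 1)^3)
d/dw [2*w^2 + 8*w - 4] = 4*w + 8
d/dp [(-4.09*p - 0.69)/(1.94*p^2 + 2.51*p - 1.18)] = (7.9346*p^2 + 2.6772*p + 6.5581)/(3.7636*p^4 + 9.7388*p^3 + 1.7217*p^2 - 5.9236*p + 1.3924)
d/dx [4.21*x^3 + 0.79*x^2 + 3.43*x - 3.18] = 12.63*x^2 + 1.58*x + 3.43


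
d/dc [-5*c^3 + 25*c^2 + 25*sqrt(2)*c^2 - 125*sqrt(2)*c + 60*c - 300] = -15*c^2 + 50*c + 50*sqrt(2)*c - 125*sqrt(2) + 60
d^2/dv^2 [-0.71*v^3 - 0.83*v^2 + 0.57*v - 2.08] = -4.26*v - 1.66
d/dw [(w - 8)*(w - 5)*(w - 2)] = 3*w^2 - 30*w + 66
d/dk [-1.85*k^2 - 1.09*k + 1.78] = -3.7*k - 1.09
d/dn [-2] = 0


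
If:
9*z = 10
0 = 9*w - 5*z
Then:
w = 50/81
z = 10/9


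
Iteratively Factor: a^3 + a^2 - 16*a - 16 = (a + 4)*(a^2 - 3*a - 4) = (a - 4)*(a + 4)*(a + 1)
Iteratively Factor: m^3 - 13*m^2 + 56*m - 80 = (m - 4)*(m^2 - 9*m + 20) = (m - 5)*(m - 4)*(m - 4)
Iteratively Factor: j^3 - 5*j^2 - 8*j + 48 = (j - 4)*(j^2 - j - 12) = (j - 4)^2*(j + 3)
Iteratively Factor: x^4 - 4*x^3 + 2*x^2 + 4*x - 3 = (x - 1)*(x^3 - 3*x^2 - x + 3) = (x - 1)^2*(x^2 - 2*x - 3) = (x - 1)^2*(x + 1)*(x - 3)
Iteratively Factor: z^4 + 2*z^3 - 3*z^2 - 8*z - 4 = (z + 1)*(z^3 + z^2 - 4*z - 4) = (z + 1)^2*(z^2 - 4) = (z + 1)^2*(z + 2)*(z - 2)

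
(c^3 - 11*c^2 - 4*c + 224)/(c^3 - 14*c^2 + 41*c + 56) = (c + 4)/(c + 1)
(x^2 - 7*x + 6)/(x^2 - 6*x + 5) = (x - 6)/(x - 5)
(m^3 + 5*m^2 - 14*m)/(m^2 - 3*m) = (m^2 + 5*m - 14)/(m - 3)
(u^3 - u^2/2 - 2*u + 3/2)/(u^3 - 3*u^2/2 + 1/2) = (2*u + 3)/(2*u + 1)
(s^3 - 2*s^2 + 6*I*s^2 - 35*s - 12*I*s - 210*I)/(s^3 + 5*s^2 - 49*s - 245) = (s + 6*I)/(s + 7)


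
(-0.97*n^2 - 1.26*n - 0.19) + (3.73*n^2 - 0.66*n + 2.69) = 2.76*n^2 - 1.92*n + 2.5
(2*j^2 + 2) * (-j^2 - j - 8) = -2*j^4 - 2*j^3 - 18*j^2 - 2*j - 16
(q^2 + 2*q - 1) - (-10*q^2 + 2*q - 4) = 11*q^2 + 3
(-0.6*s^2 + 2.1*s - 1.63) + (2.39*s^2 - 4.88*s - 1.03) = 1.79*s^2 - 2.78*s - 2.66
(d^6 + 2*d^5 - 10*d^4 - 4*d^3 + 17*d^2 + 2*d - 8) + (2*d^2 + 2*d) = d^6 + 2*d^5 - 10*d^4 - 4*d^3 + 19*d^2 + 4*d - 8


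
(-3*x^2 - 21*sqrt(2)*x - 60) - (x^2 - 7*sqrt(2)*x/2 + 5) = -4*x^2 - 35*sqrt(2)*x/2 - 65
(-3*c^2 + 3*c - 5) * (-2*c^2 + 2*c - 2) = 6*c^4 - 12*c^3 + 22*c^2 - 16*c + 10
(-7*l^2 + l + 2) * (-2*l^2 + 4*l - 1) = 14*l^4 - 30*l^3 + 7*l^2 + 7*l - 2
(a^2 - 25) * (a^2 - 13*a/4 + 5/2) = a^4 - 13*a^3/4 - 45*a^2/2 + 325*a/4 - 125/2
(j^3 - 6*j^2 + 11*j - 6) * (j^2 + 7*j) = j^5 + j^4 - 31*j^3 + 71*j^2 - 42*j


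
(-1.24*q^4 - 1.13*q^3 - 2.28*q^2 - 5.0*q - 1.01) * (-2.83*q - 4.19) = 3.5092*q^5 + 8.3935*q^4 + 11.1871*q^3 + 23.7032*q^2 + 23.8083*q + 4.2319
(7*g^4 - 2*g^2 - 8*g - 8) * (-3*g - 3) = -21*g^5 - 21*g^4 + 6*g^3 + 30*g^2 + 48*g + 24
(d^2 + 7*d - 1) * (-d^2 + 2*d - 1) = -d^4 - 5*d^3 + 14*d^2 - 9*d + 1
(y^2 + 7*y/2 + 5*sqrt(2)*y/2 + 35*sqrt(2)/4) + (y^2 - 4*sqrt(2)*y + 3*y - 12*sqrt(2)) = 2*y^2 - 3*sqrt(2)*y/2 + 13*y/2 - 13*sqrt(2)/4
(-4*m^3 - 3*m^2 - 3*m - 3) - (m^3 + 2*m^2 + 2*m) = -5*m^3 - 5*m^2 - 5*m - 3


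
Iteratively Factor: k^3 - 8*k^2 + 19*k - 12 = (k - 3)*(k^2 - 5*k + 4) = (k - 4)*(k - 3)*(k - 1)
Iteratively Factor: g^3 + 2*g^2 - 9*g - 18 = (g + 2)*(g^2 - 9) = (g - 3)*(g + 2)*(g + 3)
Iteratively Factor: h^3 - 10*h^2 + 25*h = (h)*(h^2 - 10*h + 25) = h*(h - 5)*(h - 5)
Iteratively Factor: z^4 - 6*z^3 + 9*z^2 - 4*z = (z - 1)*(z^3 - 5*z^2 + 4*z) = (z - 4)*(z - 1)*(z^2 - z) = (z - 4)*(z - 1)^2*(z)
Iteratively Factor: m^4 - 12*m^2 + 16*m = (m)*(m^3 - 12*m + 16) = m*(m + 4)*(m^2 - 4*m + 4) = m*(m - 2)*(m + 4)*(m - 2)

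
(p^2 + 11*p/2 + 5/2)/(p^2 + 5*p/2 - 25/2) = (2*p + 1)/(2*p - 5)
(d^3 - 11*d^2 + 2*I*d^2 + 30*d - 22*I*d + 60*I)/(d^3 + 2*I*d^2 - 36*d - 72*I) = (d - 5)/(d + 6)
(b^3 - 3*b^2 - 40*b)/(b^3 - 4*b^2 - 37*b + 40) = b/(b - 1)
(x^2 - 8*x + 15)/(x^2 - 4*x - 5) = (x - 3)/(x + 1)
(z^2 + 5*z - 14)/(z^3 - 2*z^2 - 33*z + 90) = (z^2 + 5*z - 14)/(z^3 - 2*z^2 - 33*z + 90)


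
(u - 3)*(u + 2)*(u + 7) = u^3 + 6*u^2 - 13*u - 42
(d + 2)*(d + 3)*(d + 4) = d^3 + 9*d^2 + 26*d + 24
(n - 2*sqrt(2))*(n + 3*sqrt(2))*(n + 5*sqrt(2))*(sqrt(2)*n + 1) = sqrt(2)*n^4 + 13*n^3 + 4*sqrt(2)*n^2 - 122*n - 60*sqrt(2)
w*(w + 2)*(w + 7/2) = w^3 + 11*w^2/2 + 7*w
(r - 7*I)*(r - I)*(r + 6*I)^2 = r^4 + 4*I*r^3 + 53*r^2 + 204*I*r + 252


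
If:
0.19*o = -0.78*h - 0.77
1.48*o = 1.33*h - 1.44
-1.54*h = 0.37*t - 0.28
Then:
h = -0.62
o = -1.53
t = 3.32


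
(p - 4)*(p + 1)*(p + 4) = p^3 + p^2 - 16*p - 16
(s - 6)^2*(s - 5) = s^3 - 17*s^2 + 96*s - 180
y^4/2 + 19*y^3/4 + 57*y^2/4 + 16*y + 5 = (y/2 + 1)*(y + 1/2)*(y + 2)*(y + 5)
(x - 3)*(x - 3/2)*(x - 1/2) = x^3 - 5*x^2 + 27*x/4 - 9/4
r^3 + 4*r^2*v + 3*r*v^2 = r*(r + v)*(r + 3*v)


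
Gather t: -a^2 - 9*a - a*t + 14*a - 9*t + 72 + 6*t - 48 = -a^2 + 5*a + t*(-a - 3) + 24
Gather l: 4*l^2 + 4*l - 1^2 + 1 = 4*l^2 + 4*l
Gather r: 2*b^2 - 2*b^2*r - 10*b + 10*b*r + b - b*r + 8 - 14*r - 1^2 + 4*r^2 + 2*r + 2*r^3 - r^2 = 2*b^2 - 9*b + 2*r^3 + 3*r^2 + r*(-2*b^2 + 9*b - 12) + 7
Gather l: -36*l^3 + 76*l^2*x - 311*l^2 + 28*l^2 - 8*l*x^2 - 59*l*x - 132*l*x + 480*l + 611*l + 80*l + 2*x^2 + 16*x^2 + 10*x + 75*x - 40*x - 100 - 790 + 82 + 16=-36*l^3 + l^2*(76*x - 283) + l*(-8*x^2 - 191*x + 1171) + 18*x^2 + 45*x - 792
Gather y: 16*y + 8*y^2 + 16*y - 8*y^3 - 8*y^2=-8*y^3 + 32*y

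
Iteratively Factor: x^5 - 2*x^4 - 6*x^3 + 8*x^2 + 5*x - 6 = (x - 1)*(x^4 - x^3 - 7*x^2 + x + 6) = (x - 3)*(x - 1)*(x^3 + 2*x^2 - x - 2) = (x - 3)*(x - 1)*(x + 2)*(x^2 - 1) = (x - 3)*(x - 1)^2*(x + 2)*(x + 1)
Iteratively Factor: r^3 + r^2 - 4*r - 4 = (r - 2)*(r^2 + 3*r + 2) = (r - 2)*(r + 1)*(r + 2)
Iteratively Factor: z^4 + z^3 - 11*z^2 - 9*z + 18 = (z + 3)*(z^3 - 2*z^2 - 5*z + 6) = (z - 3)*(z + 3)*(z^2 + z - 2) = (z - 3)*(z + 2)*(z + 3)*(z - 1)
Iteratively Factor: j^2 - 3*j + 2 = (j - 2)*(j - 1)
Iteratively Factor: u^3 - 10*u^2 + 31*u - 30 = (u - 2)*(u^2 - 8*u + 15) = (u - 3)*(u - 2)*(u - 5)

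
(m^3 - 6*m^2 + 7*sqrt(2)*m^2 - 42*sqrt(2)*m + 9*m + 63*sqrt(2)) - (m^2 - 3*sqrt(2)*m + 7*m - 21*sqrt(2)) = m^3 - 7*m^2 + 7*sqrt(2)*m^2 - 39*sqrt(2)*m + 2*m + 84*sqrt(2)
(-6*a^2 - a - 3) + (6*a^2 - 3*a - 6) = -4*a - 9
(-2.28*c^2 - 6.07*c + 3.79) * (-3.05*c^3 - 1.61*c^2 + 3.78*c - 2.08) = 6.954*c^5 + 22.1843*c^4 - 10.4052*c^3 - 24.3041*c^2 + 26.9518*c - 7.8832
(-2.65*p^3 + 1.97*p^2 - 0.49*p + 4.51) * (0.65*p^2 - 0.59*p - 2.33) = -1.7225*p^5 + 2.844*p^4 + 4.6937*p^3 - 1.3695*p^2 - 1.5192*p - 10.5083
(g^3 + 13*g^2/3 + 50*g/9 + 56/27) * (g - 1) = g^4 + 10*g^3/3 + 11*g^2/9 - 94*g/27 - 56/27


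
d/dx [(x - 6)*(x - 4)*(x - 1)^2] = 4*x^3 - 36*x^2 + 90*x - 58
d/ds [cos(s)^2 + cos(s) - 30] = -sin(s) - sin(2*s)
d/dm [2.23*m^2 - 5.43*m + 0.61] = 4.46*m - 5.43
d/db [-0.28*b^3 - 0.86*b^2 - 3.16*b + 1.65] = -0.84*b^2 - 1.72*b - 3.16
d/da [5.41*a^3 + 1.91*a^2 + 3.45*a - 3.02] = 16.23*a^2 + 3.82*a + 3.45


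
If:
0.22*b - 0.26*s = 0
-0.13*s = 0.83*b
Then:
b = 0.00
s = 0.00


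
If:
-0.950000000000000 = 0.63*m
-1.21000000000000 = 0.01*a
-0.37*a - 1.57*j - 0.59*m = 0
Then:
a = -121.00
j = 29.08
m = -1.51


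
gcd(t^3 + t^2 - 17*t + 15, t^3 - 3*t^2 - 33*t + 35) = t^2 + 4*t - 5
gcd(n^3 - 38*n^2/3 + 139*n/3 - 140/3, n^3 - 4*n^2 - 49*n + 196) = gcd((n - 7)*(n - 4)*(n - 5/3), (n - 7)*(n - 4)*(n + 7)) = n^2 - 11*n + 28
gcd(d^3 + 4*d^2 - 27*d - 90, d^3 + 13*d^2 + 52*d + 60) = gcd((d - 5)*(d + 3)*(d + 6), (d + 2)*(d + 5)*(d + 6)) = d + 6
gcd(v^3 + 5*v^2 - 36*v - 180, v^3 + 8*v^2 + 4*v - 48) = v + 6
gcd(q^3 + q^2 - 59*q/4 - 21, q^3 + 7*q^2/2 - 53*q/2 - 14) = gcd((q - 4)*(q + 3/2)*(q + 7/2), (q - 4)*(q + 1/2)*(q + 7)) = q - 4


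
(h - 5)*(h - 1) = h^2 - 6*h + 5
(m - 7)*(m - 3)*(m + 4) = m^3 - 6*m^2 - 19*m + 84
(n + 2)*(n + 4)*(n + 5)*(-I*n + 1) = -I*n^4 + n^3 - 11*I*n^3 + 11*n^2 - 38*I*n^2 + 38*n - 40*I*n + 40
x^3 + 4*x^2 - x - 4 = (x - 1)*(x + 1)*(x + 4)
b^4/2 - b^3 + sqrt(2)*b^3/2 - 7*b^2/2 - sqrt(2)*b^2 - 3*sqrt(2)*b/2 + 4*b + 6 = (b/2 + sqrt(2))*(b - 3)*(b + 1)*(b - sqrt(2))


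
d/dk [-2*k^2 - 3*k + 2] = -4*k - 3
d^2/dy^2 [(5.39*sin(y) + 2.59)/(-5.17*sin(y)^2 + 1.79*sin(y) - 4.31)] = (144.068771*sin(y)^5 + 326.792081*sin(y)^4 - 1080.665971*sin(y)^3 - 596.333948*sin(y)^2 + 984.54111*sin(y) + 15.6605260000001)/(5.17*sin(y)^2 - 1.79*sin(y) + 4.31)^3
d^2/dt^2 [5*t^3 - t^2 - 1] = 30*t - 2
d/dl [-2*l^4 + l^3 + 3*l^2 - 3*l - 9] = -8*l^3 + 3*l^2 + 6*l - 3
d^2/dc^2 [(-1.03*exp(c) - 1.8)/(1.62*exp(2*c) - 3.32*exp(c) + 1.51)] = (-2.703132*exp(4*c) - 24.435432*exp(3*c) + 44.160876*exp(2*c) - 7.391276*exp(c) - 11.372263)*exp(c)/(4.251528*exp(6*c) - 26.139024*exp(5*c) + 65.457396*exp(4*c) - 85.322672*exp(3*c) + 61.012758*exp(2*c) - 22.709796*exp(c) + 3.442951)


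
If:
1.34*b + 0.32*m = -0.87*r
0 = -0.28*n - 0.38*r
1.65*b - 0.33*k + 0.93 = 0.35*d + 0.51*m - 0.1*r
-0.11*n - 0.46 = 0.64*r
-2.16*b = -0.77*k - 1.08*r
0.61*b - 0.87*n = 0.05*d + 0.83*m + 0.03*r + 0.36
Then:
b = 0.93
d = 5.05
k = 3.93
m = -1.35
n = 1.27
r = -0.94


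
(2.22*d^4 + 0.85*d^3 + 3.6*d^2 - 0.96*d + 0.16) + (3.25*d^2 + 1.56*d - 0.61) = 2.22*d^4 + 0.85*d^3 + 6.85*d^2 + 0.6*d - 0.45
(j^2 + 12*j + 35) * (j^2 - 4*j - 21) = j^4 + 8*j^3 - 34*j^2 - 392*j - 735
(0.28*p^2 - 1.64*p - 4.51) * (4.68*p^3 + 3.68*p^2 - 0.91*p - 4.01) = 1.3104*p^5 - 6.6448*p^4 - 27.3968*p^3 - 16.2272*p^2 + 10.6805*p + 18.0851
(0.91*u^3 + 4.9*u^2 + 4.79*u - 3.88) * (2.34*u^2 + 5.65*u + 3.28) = 2.1294*u^5 + 16.6075*u^4 + 41.8784*u^3 + 34.0563*u^2 - 6.2108*u - 12.7264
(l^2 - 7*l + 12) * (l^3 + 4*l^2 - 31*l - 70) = l^5 - 3*l^4 - 47*l^3 + 195*l^2 + 118*l - 840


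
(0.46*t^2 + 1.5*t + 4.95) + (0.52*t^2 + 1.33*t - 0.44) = 0.98*t^2 + 2.83*t + 4.51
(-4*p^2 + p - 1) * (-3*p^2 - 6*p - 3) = 12*p^4 + 21*p^3 + 9*p^2 + 3*p + 3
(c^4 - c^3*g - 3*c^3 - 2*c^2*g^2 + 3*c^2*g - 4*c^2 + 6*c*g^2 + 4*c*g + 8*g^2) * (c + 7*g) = c^5 + 6*c^4*g - 3*c^4 - 9*c^3*g^2 - 18*c^3*g - 4*c^3 - 14*c^2*g^3 + 27*c^2*g^2 - 24*c^2*g + 42*c*g^3 + 36*c*g^2 + 56*g^3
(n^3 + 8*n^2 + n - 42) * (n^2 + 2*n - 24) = n^5 + 10*n^4 - 7*n^3 - 232*n^2 - 108*n + 1008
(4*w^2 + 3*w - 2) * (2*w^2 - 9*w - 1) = 8*w^4 - 30*w^3 - 35*w^2 + 15*w + 2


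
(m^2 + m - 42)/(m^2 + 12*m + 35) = (m - 6)/(m + 5)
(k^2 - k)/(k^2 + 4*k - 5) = k/(k + 5)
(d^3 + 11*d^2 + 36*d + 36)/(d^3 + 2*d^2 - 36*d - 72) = (d + 3)/(d - 6)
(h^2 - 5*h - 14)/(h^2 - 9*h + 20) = (h^2 - 5*h - 14)/(h^2 - 9*h + 20)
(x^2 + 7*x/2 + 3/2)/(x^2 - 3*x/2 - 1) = (x + 3)/(x - 2)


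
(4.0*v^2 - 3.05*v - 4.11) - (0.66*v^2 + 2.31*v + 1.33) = 3.34*v^2 - 5.36*v - 5.44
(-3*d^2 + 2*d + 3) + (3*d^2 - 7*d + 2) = 5 - 5*d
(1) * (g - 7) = g - 7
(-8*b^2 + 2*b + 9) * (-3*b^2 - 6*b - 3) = 24*b^4 + 42*b^3 - 15*b^2 - 60*b - 27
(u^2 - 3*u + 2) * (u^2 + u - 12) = u^4 - 2*u^3 - 13*u^2 + 38*u - 24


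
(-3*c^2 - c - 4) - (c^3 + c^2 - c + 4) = -c^3 - 4*c^2 - 8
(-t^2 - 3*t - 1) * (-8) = 8*t^2 + 24*t + 8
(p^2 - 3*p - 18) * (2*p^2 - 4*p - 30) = 2*p^4 - 10*p^3 - 54*p^2 + 162*p + 540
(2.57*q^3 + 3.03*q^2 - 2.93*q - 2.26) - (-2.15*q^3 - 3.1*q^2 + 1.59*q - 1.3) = 4.72*q^3 + 6.13*q^2 - 4.52*q - 0.96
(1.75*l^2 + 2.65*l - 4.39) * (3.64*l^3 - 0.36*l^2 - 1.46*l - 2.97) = 6.37*l^5 + 9.016*l^4 - 19.4886*l^3 - 7.4861*l^2 - 1.4611*l + 13.0383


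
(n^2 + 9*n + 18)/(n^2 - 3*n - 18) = (n + 6)/(n - 6)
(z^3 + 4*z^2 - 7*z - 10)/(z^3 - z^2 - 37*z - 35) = (z - 2)/(z - 7)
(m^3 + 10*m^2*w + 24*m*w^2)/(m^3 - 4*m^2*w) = (m^2 + 10*m*w + 24*w^2)/(m*(m - 4*w))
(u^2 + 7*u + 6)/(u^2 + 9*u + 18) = (u + 1)/(u + 3)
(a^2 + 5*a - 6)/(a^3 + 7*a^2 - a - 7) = (a + 6)/(a^2 + 8*a + 7)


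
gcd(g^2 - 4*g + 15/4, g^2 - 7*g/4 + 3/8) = g - 3/2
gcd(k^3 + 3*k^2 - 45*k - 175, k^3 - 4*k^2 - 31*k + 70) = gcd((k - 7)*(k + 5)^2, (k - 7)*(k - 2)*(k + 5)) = k^2 - 2*k - 35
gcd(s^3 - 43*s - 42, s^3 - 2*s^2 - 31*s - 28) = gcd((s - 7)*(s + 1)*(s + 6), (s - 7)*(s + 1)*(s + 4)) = s^2 - 6*s - 7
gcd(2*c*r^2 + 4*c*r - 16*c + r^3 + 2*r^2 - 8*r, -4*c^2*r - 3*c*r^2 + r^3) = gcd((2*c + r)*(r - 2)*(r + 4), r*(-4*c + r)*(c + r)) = 1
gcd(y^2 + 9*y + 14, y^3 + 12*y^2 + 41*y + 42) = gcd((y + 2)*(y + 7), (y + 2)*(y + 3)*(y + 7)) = y^2 + 9*y + 14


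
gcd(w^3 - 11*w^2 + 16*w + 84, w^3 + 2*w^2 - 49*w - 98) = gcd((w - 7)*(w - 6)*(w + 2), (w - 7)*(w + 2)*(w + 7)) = w^2 - 5*w - 14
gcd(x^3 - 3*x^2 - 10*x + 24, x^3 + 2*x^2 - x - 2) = 1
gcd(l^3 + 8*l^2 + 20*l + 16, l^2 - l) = 1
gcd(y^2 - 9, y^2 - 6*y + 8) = 1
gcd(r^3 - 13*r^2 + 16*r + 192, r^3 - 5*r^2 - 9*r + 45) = r + 3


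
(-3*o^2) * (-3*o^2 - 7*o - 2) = 9*o^4 + 21*o^3 + 6*o^2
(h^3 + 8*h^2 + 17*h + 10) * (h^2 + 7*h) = h^5 + 15*h^4 + 73*h^3 + 129*h^2 + 70*h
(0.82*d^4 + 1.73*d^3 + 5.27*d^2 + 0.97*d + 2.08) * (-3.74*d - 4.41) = -3.0668*d^5 - 10.0864*d^4 - 27.3391*d^3 - 26.8685*d^2 - 12.0569*d - 9.1728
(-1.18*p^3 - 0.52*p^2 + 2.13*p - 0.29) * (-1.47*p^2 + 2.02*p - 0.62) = 1.7346*p^5 - 1.6192*p^4 - 3.4499*p^3 + 5.0513*p^2 - 1.9064*p + 0.1798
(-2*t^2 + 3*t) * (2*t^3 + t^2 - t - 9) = -4*t^5 + 4*t^4 + 5*t^3 + 15*t^2 - 27*t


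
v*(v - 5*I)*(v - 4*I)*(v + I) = v^4 - 8*I*v^3 - 11*v^2 - 20*I*v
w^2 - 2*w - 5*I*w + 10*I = (w - 2)*(w - 5*I)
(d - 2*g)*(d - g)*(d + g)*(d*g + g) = d^4*g - 2*d^3*g^2 + d^3*g - d^2*g^3 - 2*d^2*g^2 + 2*d*g^4 - d*g^3 + 2*g^4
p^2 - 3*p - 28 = (p - 7)*(p + 4)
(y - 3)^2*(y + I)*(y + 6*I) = y^4 - 6*y^3 + 7*I*y^3 + 3*y^2 - 42*I*y^2 + 36*y + 63*I*y - 54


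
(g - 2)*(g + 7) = g^2 + 5*g - 14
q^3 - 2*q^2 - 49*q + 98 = (q - 7)*(q - 2)*(q + 7)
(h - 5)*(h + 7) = h^2 + 2*h - 35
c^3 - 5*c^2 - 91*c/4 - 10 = (c - 8)*(c + 1/2)*(c + 5/2)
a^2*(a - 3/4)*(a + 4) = a^4 + 13*a^3/4 - 3*a^2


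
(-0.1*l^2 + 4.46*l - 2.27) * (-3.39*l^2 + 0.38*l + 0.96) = 0.339*l^4 - 15.1574*l^3 + 9.2941*l^2 + 3.419*l - 2.1792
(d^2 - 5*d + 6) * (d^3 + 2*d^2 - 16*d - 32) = d^5 - 3*d^4 - 20*d^3 + 60*d^2 + 64*d - 192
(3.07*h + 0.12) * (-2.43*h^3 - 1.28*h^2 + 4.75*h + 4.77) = -7.4601*h^4 - 4.2212*h^3 + 14.4289*h^2 + 15.2139*h + 0.5724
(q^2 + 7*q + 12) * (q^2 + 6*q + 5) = q^4 + 13*q^3 + 59*q^2 + 107*q + 60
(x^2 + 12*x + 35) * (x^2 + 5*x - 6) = x^4 + 17*x^3 + 89*x^2 + 103*x - 210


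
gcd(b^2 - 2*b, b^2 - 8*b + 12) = b - 2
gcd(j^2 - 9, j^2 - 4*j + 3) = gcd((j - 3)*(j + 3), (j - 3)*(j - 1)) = j - 3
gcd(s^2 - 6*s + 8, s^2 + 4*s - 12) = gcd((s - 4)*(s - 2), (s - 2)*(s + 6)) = s - 2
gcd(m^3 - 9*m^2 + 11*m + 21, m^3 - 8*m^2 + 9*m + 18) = m^2 - 2*m - 3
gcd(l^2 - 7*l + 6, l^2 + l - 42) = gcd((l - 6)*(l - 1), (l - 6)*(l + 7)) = l - 6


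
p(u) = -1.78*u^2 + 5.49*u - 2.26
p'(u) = 5.49 - 3.56*u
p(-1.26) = -12.00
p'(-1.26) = 9.98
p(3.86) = -7.59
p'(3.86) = -8.25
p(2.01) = 1.58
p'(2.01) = -1.67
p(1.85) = 1.80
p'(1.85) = -1.10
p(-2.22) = -23.22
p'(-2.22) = 13.39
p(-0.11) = -2.89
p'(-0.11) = 5.88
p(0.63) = 0.49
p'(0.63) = 3.25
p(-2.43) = -26.11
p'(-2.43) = 14.14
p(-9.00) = -195.85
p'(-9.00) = 37.53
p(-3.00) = -34.75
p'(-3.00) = 16.17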